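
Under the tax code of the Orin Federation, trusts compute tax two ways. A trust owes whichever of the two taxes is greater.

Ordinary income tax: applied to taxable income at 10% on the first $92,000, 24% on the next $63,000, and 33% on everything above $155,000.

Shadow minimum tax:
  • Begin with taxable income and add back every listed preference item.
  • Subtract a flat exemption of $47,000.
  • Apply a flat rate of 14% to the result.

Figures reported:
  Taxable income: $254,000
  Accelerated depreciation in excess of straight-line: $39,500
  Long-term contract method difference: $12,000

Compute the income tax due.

Ordinary income tax:
  $92,000 × 10% = $9,200
  $63,000 × 24% = $15,120
  $99,000 × 33% = $32,670
  → $56,990

Shadow minimum tax:
  Adjusted income: $254,000 + $39,500 + $12,000 = $305,500
  Less exemption $47,000 → base $258,500
  $258,500 × 14% = $36,190

$56,990 > $36,190, so the ordinary income tax governs.

$56,990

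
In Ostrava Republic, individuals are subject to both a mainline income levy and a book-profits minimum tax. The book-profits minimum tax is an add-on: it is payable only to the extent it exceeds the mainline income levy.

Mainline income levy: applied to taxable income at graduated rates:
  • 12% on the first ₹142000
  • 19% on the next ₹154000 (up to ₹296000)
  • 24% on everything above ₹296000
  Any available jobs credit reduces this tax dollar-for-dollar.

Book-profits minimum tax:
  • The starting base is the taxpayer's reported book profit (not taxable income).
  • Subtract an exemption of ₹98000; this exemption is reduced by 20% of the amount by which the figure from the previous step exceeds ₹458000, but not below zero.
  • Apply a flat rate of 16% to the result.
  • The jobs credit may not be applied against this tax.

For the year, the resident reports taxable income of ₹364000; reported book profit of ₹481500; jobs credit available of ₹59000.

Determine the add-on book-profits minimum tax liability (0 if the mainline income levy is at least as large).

₹58492

Mainline income levy:
  ₹142000 × 12% = ₹17040
  ₹154000 × 19% = ₹29260
  ₹68000 × 24% = ₹16320
  → ₹62620
  Less jobs credit ₹59000 → ₹3620

Book-profits minimum tax:
  Base (reported book profit): ₹481500
  Exemption: ₹98000 − 20% × (₹481500 − ₹458000) = ₹98000 − ₹4700 = ₹93300
  Base: ₹481500 − ₹93300 = ₹388200
  ₹388200 × 16% = ₹62112

Excess of book-profits minimum tax over mainline income levy: ₹62112 − ₹3620 = ₹58492.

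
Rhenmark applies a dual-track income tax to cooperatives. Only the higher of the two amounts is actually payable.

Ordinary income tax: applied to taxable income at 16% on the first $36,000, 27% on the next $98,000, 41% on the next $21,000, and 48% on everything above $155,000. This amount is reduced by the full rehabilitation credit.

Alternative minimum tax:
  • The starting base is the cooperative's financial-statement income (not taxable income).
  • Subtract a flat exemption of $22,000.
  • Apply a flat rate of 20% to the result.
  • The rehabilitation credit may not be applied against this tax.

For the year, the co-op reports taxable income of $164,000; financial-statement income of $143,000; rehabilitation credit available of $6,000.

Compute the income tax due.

Ordinary income tax:
  $36,000 × 16% = $5,760
  $98,000 × 27% = $26,460
  $21,000 × 41% = $8,610
  $9,000 × 48% = $4,320
  → $45,150
  Less rehabilitation credit $6,000 → $39,150

Alternative minimum tax:
  Base (financial-statement income): $143,000
  Less exemption $22,000 → base $121,000
  $121,000 × 20% = $24,200

$39,150 > $24,200, so the ordinary income tax governs.

$39,150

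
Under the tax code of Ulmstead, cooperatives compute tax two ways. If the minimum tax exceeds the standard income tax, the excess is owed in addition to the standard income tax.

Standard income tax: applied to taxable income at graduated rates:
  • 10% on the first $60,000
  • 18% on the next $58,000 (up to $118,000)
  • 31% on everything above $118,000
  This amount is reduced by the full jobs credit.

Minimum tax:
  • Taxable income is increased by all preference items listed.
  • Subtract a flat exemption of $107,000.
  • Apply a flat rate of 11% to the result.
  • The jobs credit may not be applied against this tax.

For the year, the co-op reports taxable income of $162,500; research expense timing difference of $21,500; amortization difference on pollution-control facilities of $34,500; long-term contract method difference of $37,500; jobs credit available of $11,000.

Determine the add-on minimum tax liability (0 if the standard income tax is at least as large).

Standard income tax:
  $60,000 × 10% = $6,000
  $58,000 × 18% = $10,440
  $44,500 × 31% = $13,795
  → $30,235
  Less jobs credit $11,000 → $19,235

Minimum tax:
  Adjusted income: $162,500 + $21,500 + $34,500 + $37,500 = $256,000
  Less exemption $107,000 → base $149,000
  $149,000 × 11% = $16,390

$16,390 ≤ $19,235, so no add-on is due.

$0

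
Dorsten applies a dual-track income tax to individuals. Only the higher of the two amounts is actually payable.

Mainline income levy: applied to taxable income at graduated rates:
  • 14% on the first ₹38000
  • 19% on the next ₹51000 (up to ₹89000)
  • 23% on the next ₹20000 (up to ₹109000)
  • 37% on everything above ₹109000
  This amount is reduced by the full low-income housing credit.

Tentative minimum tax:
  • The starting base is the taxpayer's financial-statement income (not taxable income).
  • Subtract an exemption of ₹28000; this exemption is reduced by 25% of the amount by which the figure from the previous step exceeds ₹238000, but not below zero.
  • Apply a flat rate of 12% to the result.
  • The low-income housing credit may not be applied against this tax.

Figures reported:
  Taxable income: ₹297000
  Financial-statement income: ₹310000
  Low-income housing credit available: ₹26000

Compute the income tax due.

₹63170

Tentative minimum tax:
  Base (financial-statement income): ₹310000
  Exemption: ₹28000 − 25% × (₹310000 − ₹238000) = ₹28000 − ₹18000 = ₹10000
  Base: ₹310000 − ₹10000 = ₹300000
  ₹300000 × 12% = ₹36000

Mainline income levy:
  ₹38000 × 14% = ₹5320
  ₹51000 × 19% = ₹9690
  ₹20000 × 23% = ₹4600
  ₹188000 × 37% = ₹69560
  → ₹89170
  Less low-income housing credit ₹26000 → ₹63170

₹63170 > ₹36000, so the mainline income levy governs.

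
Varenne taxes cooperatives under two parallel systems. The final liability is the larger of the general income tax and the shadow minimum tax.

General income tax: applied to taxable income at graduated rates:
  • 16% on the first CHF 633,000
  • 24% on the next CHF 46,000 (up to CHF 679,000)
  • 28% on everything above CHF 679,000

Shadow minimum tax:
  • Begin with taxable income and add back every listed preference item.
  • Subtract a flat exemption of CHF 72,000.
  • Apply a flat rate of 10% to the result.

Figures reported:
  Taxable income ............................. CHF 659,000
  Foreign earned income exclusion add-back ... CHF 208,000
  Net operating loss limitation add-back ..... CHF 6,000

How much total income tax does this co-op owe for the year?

CHF 107,520

General income tax:
  CHF 633,000 × 16% = CHF 101,280
  CHF 26,000 × 24% = CHF 6,240
  → CHF 107,520

Shadow minimum tax:
  Adjusted income: CHF 659,000 + CHF 208,000 + CHF 6,000 = CHF 873,000
  Less exemption CHF 72,000 → base CHF 801,000
  CHF 801,000 × 10% = CHF 80,100

CHF 107,520 > CHF 80,100, so the general income tax governs.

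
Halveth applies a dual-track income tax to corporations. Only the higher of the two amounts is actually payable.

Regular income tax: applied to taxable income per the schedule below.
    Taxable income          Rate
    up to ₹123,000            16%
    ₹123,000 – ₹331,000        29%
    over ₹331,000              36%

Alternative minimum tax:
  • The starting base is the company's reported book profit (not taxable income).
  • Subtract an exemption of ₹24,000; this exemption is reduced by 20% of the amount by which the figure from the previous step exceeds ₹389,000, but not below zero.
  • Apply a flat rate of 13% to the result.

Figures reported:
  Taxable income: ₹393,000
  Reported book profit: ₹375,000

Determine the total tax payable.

₹102,320

Regular income tax:
  ₹123,000 × 16% = ₹19,680
  ₹208,000 × 29% = ₹60,320
  ₹62,000 × 36% = ₹22,320
  → ₹102,320

Alternative minimum tax:
  Base (reported book profit): ₹375,000
  Exemption: ₹375,000 ≤ ₹389,000, so full ₹24,000 applies
  Base: ₹375,000 − ₹24,000 = ₹351,000
  ₹351,000 × 13% = ₹45,630

₹102,320 > ₹45,630, so the regular income tax governs.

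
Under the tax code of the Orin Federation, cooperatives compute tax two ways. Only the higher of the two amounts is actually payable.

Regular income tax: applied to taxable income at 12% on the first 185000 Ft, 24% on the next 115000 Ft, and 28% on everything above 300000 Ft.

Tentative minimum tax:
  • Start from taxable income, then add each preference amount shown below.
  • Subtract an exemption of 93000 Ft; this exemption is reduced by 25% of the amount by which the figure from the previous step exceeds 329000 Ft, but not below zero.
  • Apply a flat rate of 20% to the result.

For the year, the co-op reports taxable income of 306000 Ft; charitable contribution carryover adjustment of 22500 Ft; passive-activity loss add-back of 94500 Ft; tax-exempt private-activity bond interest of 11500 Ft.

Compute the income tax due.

Regular income tax:
  185000 Ft × 12% = 22200 Ft
  115000 Ft × 24% = 27600 Ft
  6000 Ft × 28% = 1680 Ft
  → 51480 Ft

Tentative minimum tax:
  Adjusted income: 306000 Ft + 22500 Ft + 94500 Ft + 11500 Ft = 434500 Ft
  Exemption: 93000 Ft − 25% × (434500 Ft − 329000 Ft) = 93000 Ft − 26375 Ft = 66625 Ft
  Base: 434500 Ft − 66625 Ft = 367875 Ft
  367875 Ft × 20% = 73575 Ft

73575 Ft > 51480 Ft, so the tentative minimum tax is the binding amount.

73575 Ft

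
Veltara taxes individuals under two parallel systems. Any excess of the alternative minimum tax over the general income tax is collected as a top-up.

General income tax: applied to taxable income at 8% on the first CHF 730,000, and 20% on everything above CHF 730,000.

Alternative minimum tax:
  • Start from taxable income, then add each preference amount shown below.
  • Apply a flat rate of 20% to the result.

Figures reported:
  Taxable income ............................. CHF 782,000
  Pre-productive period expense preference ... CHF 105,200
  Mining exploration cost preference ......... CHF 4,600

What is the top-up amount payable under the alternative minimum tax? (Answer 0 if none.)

Alternative minimum tax:
  Adjusted income: CHF 782,000 + CHF 105,200 + CHF 4,600 = CHF 891,800
  CHF 891,800 × 20% = CHF 178,360

General income tax:
  CHF 730,000 × 8% = CHF 58,400
  CHF 52,000 × 20% = CHF 10,400
  → CHF 68,800

Excess of alternative minimum tax over general income tax: CHF 178,360 − CHF 68,800 = CHF 109,560.

CHF 109,560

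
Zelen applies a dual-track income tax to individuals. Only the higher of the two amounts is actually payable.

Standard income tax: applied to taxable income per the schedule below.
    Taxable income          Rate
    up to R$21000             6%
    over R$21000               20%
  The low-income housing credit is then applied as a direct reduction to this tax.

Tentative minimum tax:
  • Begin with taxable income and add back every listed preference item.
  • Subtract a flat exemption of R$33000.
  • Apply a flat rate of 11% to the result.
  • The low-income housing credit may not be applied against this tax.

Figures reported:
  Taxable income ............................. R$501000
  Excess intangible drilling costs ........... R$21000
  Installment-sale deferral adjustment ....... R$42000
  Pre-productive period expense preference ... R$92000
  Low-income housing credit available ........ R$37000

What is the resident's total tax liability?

R$68530

Tentative minimum tax:
  Adjusted income: R$501000 + R$21000 + R$42000 + R$92000 = R$656000
  Less exemption R$33000 → base R$623000
  R$623000 × 11% = R$68530

Standard income tax:
  R$21000 × 6% = R$1260
  R$480000 × 20% = R$96000
  → R$97260
  Less low-income housing credit R$37000 → R$60260

R$68530 > R$60260, so the tentative minimum tax is the binding amount.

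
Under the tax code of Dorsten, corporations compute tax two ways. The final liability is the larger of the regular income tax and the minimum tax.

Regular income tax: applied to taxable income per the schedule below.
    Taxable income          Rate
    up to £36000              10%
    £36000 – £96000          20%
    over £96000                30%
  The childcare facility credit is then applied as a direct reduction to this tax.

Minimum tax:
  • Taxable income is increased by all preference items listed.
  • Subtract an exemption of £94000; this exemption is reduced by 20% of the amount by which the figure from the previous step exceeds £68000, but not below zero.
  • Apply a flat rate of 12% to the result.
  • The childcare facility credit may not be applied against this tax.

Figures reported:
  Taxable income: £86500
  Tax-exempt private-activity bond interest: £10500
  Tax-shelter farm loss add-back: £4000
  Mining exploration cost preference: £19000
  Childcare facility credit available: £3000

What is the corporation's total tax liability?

£10700

Regular income tax:
  £36000 × 10% = £3600
  £50500 × 20% = £10100
  → £13700
  Less childcare facility credit £3000 → £10700

Minimum tax:
  Adjusted income: £86500 + £10500 + £4000 + £19000 = £120000
  Exemption: £94000 − 20% × (£120000 − £68000) = £94000 − £10400 = £83600
  Base: £120000 − £83600 = £36400
  £36400 × 12% = £4368

£10700 > £4368, so the regular income tax governs.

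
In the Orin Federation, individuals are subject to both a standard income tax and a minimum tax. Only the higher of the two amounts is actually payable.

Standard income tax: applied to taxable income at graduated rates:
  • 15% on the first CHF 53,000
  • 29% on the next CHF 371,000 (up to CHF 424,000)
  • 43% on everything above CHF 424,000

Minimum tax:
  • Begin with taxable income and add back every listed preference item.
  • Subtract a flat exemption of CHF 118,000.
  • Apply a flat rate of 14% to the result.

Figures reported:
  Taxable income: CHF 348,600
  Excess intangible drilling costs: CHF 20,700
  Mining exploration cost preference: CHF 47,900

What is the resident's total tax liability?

CHF 93,674

Standard income tax:
  CHF 53,000 × 15% = CHF 7,950
  CHF 295,600 × 29% = CHF 85,724
  → CHF 93,674

Minimum tax:
  Adjusted income: CHF 348,600 + CHF 20,700 + CHF 47,900 = CHF 417,200
  Less exemption CHF 118,000 → base CHF 299,200
  CHF 299,200 × 14% = CHF 41,888

CHF 93,674 > CHF 41,888, so the standard income tax governs.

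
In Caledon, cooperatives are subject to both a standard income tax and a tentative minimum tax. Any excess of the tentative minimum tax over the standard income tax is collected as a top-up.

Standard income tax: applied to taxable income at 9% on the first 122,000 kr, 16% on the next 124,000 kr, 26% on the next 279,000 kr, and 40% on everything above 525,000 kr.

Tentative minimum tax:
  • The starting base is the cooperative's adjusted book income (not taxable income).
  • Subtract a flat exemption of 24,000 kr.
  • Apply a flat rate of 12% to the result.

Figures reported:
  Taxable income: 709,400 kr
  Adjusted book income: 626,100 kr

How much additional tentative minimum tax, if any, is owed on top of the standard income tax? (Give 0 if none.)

Tentative minimum tax:
  Base (adjusted book income): 626,100 kr
  Less exemption 24,000 kr → base 602,100 kr
  602,100 kr × 12% = 72,252 kr

Standard income tax:
  122,000 kr × 9% = 10,980 kr
  124,000 kr × 16% = 19,840 kr
  279,000 kr × 26% = 72,540 kr
  184,400 kr × 40% = 73,760 kr
  → 177,120 kr

72,252 kr ≤ 177,120 kr, so no add-on is due.

0 kr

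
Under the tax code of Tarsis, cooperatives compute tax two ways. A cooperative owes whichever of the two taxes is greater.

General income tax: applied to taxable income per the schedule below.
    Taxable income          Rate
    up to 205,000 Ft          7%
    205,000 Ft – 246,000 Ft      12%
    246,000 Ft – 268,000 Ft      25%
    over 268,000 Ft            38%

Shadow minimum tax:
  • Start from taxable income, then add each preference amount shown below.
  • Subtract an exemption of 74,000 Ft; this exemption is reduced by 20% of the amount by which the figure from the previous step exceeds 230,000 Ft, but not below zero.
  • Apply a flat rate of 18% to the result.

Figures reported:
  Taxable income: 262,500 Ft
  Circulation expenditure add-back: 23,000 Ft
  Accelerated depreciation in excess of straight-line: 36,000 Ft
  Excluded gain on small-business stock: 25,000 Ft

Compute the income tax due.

53,244 Ft

Shadow minimum tax:
  Adjusted income: 262,500 Ft + 23,000 Ft + 36,000 Ft + 25,000 Ft = 346,500 Ft
  Exemption: 74,000 Ft − 20% × (346,500 Ft − 230,000 Ft) = 74,000 Ft − 23,300 Ft = 50,700 Ft
  Base: 346,500 Ft − 50,700 Ft = 295,800 Ft
  295,800 Ft × 18% = 53,244 Ft

General income tax:
  205,000 Ft × 7% = 14,350 Ft
  41,000 Ft × 12% = 4,920 Ft
  16,500 Ft × 25% = 4,125 Ft
  → 23,395 Ft

53,244 Ft > 23,395 Ft, so the shadow minimum tax is the binding amount.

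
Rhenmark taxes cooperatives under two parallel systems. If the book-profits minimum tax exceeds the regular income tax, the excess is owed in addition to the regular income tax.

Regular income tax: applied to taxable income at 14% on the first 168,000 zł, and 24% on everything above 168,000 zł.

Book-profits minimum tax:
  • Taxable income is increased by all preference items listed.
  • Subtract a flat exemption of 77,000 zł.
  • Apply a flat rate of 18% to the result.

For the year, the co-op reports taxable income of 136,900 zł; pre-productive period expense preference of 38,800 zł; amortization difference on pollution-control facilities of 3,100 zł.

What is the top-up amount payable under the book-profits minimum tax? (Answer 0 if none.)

0 zł

Regular income tax:
  136,900 zł × 14% = 19,166 zł

Book-profits minimum tax:
  Adjusted income: 136,900 zł + 38,800 zł + 3,100 zł = 178,800 zł
  Less exemption 77,000 zł → base 101,800 zł
  101,800 zł × 18% = 18,324 zł

18,324 zł ≤ 19,166 zł, so no add-on is due.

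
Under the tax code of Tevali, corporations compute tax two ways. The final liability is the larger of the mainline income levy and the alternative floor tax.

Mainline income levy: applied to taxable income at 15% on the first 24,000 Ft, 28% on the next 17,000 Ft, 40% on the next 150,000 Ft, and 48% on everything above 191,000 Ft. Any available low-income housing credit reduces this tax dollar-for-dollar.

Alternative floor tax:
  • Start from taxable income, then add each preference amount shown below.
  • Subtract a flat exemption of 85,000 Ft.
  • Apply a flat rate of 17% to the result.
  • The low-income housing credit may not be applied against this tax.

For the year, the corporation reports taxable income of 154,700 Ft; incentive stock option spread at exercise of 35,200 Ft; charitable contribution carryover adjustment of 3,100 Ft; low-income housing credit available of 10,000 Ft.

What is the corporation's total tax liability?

Alternative floor tax:
  Adjusted income: 154,700 Ft + 35,200 Ft + 3,100 Ft = 193,000 Ft
  Less exemption 85,000 Ft → base 108,000 Ft
  108,000 Ft × 17% = 18,360 Ft

Mainline income levy:
  24,000 Ft × 15% = 3,600 Ft
  17,000 Ft × 28% = 4,760 Ft
  113,700 Ft × 40% = 45,480 Ft
  → 53,840 Ft
  Less low-income housing credit 10,000 Ft → 43,840 Ft

43,840 Ft > 18,360 Ft, so the mainline income levy governs.

43,840 Ft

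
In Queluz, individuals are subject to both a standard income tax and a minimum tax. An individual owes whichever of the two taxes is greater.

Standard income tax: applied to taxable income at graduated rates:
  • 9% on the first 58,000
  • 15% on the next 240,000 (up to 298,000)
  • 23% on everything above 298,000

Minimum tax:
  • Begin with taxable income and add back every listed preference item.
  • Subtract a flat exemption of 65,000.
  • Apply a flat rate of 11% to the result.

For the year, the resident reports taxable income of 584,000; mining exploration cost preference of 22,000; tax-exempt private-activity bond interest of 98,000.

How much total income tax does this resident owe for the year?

Minimum tax:
  Adjusted income: 584,000 + 22,000 + 98,000 = 704,000
  Less exemption 65,000 → base 639,000
  639,000 × 11% = 70,290

Standard income tax:
  58,000 × 9% = 5,220
  240,000 × 15% = 36,000
  286,000 × 23% = 65,780
  → 107,000

107,000 > 70,290, so the standard income tax governs.

107,000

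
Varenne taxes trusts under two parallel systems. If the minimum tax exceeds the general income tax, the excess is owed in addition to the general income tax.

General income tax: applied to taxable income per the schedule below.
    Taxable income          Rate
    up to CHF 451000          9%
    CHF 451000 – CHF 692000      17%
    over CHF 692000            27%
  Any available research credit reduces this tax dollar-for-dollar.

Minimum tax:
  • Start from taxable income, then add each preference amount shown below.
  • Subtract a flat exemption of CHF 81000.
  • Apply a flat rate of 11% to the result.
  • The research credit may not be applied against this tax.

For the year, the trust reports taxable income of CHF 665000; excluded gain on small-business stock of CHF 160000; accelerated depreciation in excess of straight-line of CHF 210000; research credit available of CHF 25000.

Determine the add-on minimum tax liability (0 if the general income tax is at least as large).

General income tax:
  CHF 451000 × 9% = CHF 40590
  CHF 214000 × 17% = CHF 36380
  → CHF 76970
  Less research credit CHF 25000 → CHF 51970

Minimum tax:
  Adjusted income: CHF 665000 + CHF 160000 + CHF 210000 = CHF 1035000
  Less exemption CHF 81000 → base CHF 954000
  CHF 954000 × 11% = CHF 104940

Excess of minimum tax over general income tax: CHF 104940 − CHF 51970 = CHF 52970.

CHF 52970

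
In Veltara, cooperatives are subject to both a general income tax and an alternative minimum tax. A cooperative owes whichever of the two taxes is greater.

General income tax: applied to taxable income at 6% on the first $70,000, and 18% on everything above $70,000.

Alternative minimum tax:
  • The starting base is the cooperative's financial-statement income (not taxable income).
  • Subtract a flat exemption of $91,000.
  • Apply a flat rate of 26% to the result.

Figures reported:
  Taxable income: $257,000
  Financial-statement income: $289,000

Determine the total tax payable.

$51,480

Alternative minimum tax:
  Base (financial-statement income): $289,000
  Less exemption $91,000 → base $198,000
  $198,000 × 26% = $51,480

General income tax:
  $70,000 × 6% = $4,200
  $187,000 × 18% = $33,660
  → $37,860

$51,480 > $37,860, so the alternative minimum tax is the binding amount.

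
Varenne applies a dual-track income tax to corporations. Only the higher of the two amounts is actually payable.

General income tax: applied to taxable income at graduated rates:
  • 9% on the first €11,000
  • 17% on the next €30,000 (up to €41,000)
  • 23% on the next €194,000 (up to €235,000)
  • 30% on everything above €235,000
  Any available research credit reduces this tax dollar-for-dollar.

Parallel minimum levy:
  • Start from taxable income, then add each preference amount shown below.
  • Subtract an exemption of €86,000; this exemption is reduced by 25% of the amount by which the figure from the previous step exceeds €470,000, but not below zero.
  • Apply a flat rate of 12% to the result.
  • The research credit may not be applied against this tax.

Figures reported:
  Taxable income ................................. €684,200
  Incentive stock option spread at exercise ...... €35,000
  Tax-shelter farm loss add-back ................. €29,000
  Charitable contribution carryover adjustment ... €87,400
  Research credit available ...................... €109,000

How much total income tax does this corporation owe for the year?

Parallel minimum levy:
  Adjusted income: €684,200 + €35,000 + €29,000 + €87,400 = €835,600
  Exemption: 25% × (€835,600 − €470,000) = €91,400 ≥ €86,000, so the exemption is fully phased out
  Base: €835,600 − €0 = €835,600
  €835,600 × 12% = €100,272

General income tax:
  €11,000 × 9% = €990
  €30,000 × 17% = €5,100
  €194,000 × 23% = €44,620
  €449,200 × 30% = €134,760
  → €185,470
  Less research credit €109,000 → €76,470

€100,272 > €76,470, so the parallel minimum levy is the binding amount.

€100,272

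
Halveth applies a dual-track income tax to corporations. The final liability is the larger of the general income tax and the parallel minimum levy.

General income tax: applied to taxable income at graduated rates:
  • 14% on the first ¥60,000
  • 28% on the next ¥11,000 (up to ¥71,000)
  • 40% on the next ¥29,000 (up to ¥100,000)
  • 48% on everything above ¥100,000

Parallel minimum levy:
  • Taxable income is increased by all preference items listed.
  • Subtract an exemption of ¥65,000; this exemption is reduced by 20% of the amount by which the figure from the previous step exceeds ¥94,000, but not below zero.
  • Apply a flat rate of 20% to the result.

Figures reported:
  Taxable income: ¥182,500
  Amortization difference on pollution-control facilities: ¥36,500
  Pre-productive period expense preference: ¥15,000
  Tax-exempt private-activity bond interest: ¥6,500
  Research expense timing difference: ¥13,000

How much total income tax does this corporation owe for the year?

¥62,680

Parallel minimum levy:
  Adjusted income: ¥182,500 + ¥36,500 + ¥15,000 + ¥6,500 + ¥13,000 = ¥253,500
  Exemption: ¥65,000 − 20% × (¥253,500 − ¥94,000) = ¥65,000 − ¥31,900 = ¥33,100
  Base: ¥253,500 − ¥33,100 = ¥220,400
  ¥220,400 × 20% = ¥44,080

General income tax:
  ¥60,000 × 14% = ¥8,400
  ¥11,000 × 28% = ¥3,080
  ¥29,000 × 40% = ¥11,600
  ¥82,500 × 48% = ¥39,600
  → ¥62,680

¥62,680 > ¥44,080, so the general income tax governs.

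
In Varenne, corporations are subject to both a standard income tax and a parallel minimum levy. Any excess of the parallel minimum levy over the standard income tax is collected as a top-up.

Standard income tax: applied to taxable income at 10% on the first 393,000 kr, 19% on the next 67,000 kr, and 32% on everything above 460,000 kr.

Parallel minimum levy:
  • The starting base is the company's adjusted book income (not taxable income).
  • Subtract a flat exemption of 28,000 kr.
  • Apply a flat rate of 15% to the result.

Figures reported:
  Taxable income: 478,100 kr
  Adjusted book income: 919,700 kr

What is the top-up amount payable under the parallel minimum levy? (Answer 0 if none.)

Standard income tax:
  393,000 kr × 10% = 39,300 kr
  67,000 kr × 19% = 12,730 kr
  18,100 kr × 32% = 5,792 kr
  → 57,822 kr

Parallel minimum levy:
  Base (adjusted book income): 919,700 kr
  Less exemption 28,000 kr → base 891,700 kr
  891,700 kr × 15% = 133,755 kr

Excess of parallel minimum levy over standard income tax: 133,755 kr − 57,822 kr = 75,933 kr.

75,933 kr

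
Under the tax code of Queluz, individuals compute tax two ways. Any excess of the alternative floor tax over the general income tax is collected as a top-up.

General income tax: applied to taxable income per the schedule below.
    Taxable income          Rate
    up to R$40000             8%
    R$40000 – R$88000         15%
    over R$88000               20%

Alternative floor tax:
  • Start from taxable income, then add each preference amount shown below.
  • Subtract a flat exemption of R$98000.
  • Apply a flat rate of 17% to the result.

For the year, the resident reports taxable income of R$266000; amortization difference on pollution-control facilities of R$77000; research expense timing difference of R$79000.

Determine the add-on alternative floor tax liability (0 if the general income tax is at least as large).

R$9080

Alternative floor tax:
  Adjusted income: R$266000 + R$77000 + R$79000 = R$422000
  Less exemption R$98000 → base R$324000
  R$324000 × 17% = R$55080

General income tax:
  R$40000 × 8% = R$3200
  R$48000 × 15% = R$7200
  R$178000 × 20% = R$35600
  → R$46000

Excess of alternative floor tax over general income tax: R$55080 − R$46000 = R$9080.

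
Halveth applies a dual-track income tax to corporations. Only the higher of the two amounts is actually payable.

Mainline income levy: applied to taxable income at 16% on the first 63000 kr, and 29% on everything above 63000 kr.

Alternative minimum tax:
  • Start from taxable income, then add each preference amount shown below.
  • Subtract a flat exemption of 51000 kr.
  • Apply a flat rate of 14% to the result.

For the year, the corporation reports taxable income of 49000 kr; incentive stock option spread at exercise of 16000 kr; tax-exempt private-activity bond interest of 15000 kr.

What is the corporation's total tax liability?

Alternative minimum tax:
  Adjusted income: 49000 kr + 16000 kr + 15000 kr = 80000 kr
  Less exemption 51000 kr → base 29000 kr
  29000 kr × 14% = 4060 kr

Mainline income levy:
  49000 kr × 16% = 7840 kr

7840 kr > 4060 kr, so the mainline income levy governs.

7840 kr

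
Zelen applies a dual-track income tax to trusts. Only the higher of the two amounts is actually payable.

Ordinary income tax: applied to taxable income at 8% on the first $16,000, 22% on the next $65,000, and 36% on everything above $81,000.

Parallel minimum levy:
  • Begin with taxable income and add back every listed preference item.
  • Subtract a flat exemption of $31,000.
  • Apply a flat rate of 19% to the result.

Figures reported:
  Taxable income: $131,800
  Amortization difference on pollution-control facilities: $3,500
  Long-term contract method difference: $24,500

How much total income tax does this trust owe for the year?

$33,868

Parallel minimum levy:
  Adjusted income: $131,800 + $3,500 + $24,500 = $159,800
  Less exemption $31,000 → base $128,800
  $128,800 × 19% = $24,472

Ordinary income tax:
  $16,000 × 8% = $1,280
  $65,000 × 22% = $14,300
  $50,800 × 36% = $18,288
  → $33,868

$33,868 > $24,472, so the ordinary income tax governs.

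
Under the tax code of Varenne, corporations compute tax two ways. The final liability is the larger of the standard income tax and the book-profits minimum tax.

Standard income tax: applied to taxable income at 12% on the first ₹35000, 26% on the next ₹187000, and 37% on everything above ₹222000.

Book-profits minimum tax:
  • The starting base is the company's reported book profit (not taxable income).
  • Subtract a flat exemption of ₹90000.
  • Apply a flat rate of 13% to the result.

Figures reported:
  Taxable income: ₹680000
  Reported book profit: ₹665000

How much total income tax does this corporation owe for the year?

Book-profits minimum tax:
  Base (reported book profit): ₹665000
  Less exemption ₹90000 → base ₹575000
  ₹575000 × 13% = ₹74750

Standard income tax:
  ₹35000 × 12% = ₹4200
  ₹187000 × 26% = ₹48620
  ₹458000 × 37% = ₹169460
  → ₹222280

₹222280 > ₹74750, so the standard income tax governs.

₹222280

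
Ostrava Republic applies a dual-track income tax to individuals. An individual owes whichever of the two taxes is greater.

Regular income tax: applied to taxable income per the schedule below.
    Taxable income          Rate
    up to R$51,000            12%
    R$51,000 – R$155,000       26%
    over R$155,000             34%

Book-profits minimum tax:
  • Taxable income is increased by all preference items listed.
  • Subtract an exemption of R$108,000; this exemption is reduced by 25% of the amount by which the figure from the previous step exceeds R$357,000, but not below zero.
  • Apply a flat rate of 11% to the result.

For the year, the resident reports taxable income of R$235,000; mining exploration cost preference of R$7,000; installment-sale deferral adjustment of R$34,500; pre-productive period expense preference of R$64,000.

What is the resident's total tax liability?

Book-profits minimum tax:
  Adjusted income: R$235,000 + R$7,000 + R$34,500 + R$64,000 = R$340,500
  Exemption: R$340,500 ≤ R$357,000, so full R$108,000 applies
  Base: R$340,500 − R$108,000 = R$232,500
  R$232,500 × 11% = R$25,575

Regular income tax:
  R$51,000 × 12% = R$6,120
  R$104,000 × 26% = R$27,040
  R$80,000 × 34% = R$27,200
  → R$60,360

R$60,360 > R$25,575, so the regular income tax governs.

R$60,360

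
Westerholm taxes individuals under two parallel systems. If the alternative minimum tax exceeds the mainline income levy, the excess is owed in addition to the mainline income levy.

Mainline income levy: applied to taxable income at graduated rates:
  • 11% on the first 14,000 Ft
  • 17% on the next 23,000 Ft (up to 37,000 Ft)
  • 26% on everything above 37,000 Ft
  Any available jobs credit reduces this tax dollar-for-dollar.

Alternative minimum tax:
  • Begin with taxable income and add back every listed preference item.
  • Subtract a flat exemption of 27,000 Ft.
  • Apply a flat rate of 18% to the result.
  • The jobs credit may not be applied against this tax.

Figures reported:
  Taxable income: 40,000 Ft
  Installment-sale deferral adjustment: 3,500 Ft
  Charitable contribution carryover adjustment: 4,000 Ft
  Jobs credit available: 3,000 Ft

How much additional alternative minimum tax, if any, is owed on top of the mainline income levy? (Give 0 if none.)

Alternative minimum tax:
  Adjusted income: 40,000 Ft + 3,500 Ft + 4,000 Ft = 47,500 Ft
  Less exemption 27,000 Ft → base 20,500 Ft
  20,500 Ft × 18% = 3,690 Ft

Mainline income levy:
  14,000 Ft × 11% = 1,540 Ft
  23,000 Ft × 17% = 3,910 Ft
  3,000 Ft × 26% = 780 Ft
  → 6,230 Ft
  Less jobs credit 3,000 Ft → 3,230 Ft

Excess of alternative minimum tax over mainline income levy: 3,690 Ft − 3,230 Ft = 460 Ft.

460 Ft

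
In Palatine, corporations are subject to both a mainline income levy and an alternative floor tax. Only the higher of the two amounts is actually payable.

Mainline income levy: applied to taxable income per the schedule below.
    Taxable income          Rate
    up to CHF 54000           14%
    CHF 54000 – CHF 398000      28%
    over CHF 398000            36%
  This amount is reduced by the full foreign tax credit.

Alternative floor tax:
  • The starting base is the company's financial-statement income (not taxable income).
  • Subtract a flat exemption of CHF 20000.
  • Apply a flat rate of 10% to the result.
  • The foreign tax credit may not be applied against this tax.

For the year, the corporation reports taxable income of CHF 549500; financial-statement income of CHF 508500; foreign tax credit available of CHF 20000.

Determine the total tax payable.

Mainline income levy:
  CHF 54000 × 14% = CHF 7560
  CHF 344000 × 28% = CHF 96320
  CHF 151500 × 36% = CHF 54540
  → CHF 158420
  Less foreign tax credit CHF 20000 → CHF 138420

Alternative floor tax:
  Base (financial-statement income): CHF 508500
  Less exemption CHF 20000 → base CHF 488500
  CHF 488500 × 10% = CHF 48850

CHF 138420 > CHF 48850, so the mainline income levy governs.

CHF 138420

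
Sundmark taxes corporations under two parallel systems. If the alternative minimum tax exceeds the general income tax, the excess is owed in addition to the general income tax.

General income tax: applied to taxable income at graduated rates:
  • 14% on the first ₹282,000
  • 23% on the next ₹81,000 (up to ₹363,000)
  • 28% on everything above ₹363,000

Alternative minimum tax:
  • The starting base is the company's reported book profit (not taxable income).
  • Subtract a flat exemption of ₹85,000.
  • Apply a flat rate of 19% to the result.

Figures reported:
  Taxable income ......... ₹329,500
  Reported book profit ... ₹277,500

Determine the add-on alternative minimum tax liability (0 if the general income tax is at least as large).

General income tax:
  ₹282,000 × 14% = ₹39,480
  ₹47,500 × 23% = ₹10,925
  → ₹50,405

Alternative minimum tax:
  Base (reported book profit): ₹277,500
  Less exemption ₹85,000 → base ₹192,500
  ₹192,500 × 19% = ₹36,575

₹36,575 ≤ ₹50,405, so no add-on is due.

₹0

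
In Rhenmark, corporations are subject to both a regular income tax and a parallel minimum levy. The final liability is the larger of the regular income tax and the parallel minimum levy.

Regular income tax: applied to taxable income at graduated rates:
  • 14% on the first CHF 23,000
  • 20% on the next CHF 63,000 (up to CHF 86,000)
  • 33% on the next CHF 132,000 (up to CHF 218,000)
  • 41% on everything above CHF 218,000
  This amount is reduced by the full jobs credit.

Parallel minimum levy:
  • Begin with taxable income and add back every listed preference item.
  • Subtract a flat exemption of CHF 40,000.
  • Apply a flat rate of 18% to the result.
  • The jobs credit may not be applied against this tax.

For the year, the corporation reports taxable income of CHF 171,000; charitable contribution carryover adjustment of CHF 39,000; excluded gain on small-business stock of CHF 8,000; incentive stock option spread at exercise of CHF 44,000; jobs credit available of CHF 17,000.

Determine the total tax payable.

Regular income tax:
  CHF 23,000 × 14% = CHF 3,220
  CHF 63,000 × 20% = CHF 12,600
  CHF 85,000 × 33% = CHF 28,050
  → CHF 43,870
  Less jobs credit CHF 17,000 → CHF 26,870

Parallel minimum levy:
  Adjusted income: CHF 171,000 + CHF 39,000 + CHF 8,000 + CHF 44,000 = CHF 262,000
  Less exemption CHF 40,000 → base CHF 222,000
  CHF 222,000 × 18% = CHF 39,960

CHF 39,960 > CHF 26,870, so the parallel minimum levy is the binding amount.

CHF 39,960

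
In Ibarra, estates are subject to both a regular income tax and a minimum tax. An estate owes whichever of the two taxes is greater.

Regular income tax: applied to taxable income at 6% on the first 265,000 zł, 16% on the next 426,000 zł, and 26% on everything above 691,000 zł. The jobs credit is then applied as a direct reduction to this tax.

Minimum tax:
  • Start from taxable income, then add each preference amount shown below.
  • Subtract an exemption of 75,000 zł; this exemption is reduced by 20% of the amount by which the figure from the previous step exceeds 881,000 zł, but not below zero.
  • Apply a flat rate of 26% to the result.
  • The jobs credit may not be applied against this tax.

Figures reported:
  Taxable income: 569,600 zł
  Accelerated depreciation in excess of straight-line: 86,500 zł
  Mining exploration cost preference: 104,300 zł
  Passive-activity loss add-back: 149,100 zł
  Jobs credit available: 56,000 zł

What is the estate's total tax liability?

Regular income tax:
  265,000 zł × 6% = 15,900 zł
  304,600 zł × 16% = 48,736 zł
  → 64,636 zł
  Less jobs credit 56,000 zł → 8,636 zł

Minimum tax:
  Adjusted income: 569,600 zł + 86,500 zł + 104,300 zł + 149,100 zł = 909,500 zł
  Exemption: 75,000 zł − 20% × (909,500 zł − 881,000 zł) = 75,000 zł − 5,700 zł = 69,300 zł
  Base: 909,500 zł − 69,300 zł = 840,200 zł
  840,200 zł × 26% = 218,452 zł

218,452 zł > 8,636 zł, so the minimum tax is the binding amount.

218,452 zł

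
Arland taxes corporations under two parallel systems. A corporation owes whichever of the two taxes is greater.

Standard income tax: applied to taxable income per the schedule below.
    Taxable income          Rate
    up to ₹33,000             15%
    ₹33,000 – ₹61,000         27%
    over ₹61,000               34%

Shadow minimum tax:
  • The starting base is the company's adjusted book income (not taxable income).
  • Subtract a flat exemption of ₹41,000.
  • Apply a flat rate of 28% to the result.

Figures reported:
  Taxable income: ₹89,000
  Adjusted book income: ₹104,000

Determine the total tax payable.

₹22,030

Shadow minimum tax:
  Base (adjusted book income): ₹104,000
  Less exemption ₹41,000 → base ₹63,000
  ₹63,000 × 28% = ₹17,640

Standard income tax:
  ₹33,000 × 15% = ₹4,950
  ₹28,000 × 27% = ₹7,560
  ₹28,000 × 34% = ₹9,520
  → ₹22,030

₹22,030 > ₹17,640, so the standard income tax governs.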